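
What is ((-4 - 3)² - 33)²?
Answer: 256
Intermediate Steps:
((-4 - 3)² - 33)² = ((-7)² - 33)² = (49 - 33)² = 16² = 256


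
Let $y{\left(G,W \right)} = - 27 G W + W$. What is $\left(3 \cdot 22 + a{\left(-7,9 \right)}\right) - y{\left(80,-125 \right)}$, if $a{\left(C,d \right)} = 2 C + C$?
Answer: $-269830$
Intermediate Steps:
$y{\left(G,W \right)} = W - 27 G W$ ($y{\left(G,W \right)} = - 27 G W + W = W - 27 G W$)
$a{\left(C,d \right)} = 3 C$
$\left(3 \cdot 22 + a{\left(-7,9 \right)}\right) - y{\left(80,-125 \right)} = \left(3 \cdot 22 + 3 \left(-7\right)\right) - - 125 \left(1 - 2160\right) = \left(66 - 21\right) - - 125 \left(1 - 2160\right) = 45 - \left(-125\right) \left(-2159\right) = 45 - 269875 = -269830$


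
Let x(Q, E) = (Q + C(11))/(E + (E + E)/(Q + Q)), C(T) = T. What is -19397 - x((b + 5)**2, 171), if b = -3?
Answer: -1105633/57 ≈ -19397.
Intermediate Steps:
x(Q, E) = (11 + Q)/(E + E/Q) (x(Q, E) = (Q + 11)/(E + (E + E)/(Q + Q)) = (11 + Q)/(E + (2*E)/((2*Q))) = (11 + Q)/(E + (2*E)*(1/(2*Q))) = (11 + Q)/(E + E/Q))
-19397 - x((b + 5)**2, 171) = -19397 - (-3 + 5)**2*(11 + (-3 + 5)**2)/(171*(1 + (-3 + 5)**2)) = -19397 - 2**2*(11 + 2**2)/(171*(1 + 2**2)) = -19397 - 4*(11 + 4)/(171*(1 + 4)) = -19397 - 4*15/(171*5) = -19397 - 1*4/57 = -19397 - 4/57 = -1105633/57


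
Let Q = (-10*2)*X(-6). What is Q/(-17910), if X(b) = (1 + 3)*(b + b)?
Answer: -32/597 ≈ -0.053601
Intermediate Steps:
X(b) = 8*b (X(b) = 4*(2*b) = 8*b)
Q = 960 (Q = (-10*2)*(8*(-6)) = -20*(-48) = 960)
Q/(-17910) = 960/(-17910) = 960*(-1/17910) = -32/597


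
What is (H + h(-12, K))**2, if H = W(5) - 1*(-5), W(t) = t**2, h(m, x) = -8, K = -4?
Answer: 484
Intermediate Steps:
H = 30 (H = 5**2 - 1*(-5) = 25 + 5 = 30)
(H + h(-12, K))**2 = (30 - 8)**2 = 22**2 = 484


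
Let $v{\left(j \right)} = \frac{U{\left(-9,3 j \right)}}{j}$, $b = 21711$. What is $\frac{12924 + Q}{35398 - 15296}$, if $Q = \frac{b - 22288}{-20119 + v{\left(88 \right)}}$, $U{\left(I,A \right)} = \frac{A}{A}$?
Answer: $\frac{11440808990}{17795004021} \approx 0.64292$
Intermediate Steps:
$U{\left(I,A \right)} = 1$
$v{\left(j \right)} = \frac{1}{j}$ ($v{\left(j \right)} = 1 \frac{1}{j} = \frac{1}{j}$)
$Q = \frac{50776}{1770471}$ ($Q = \frac{21711 - 22288}{-20119 + \frac{1}{88}} = - \frac{577}{-20119 + \frac{1}{88}} = - \frac{577}{- \frac{1770471}{88}} = \left(-577\right) \left(- \frac{88}{1770471}\right) = \frac{50776}{1770471} \approx 0.028679$)
$\frac{12924 + Q}{35398 - 15296} = \frac{12924 + \frac{50776}{1770471}}{35398 - 15296} = \frac{22881617980}{1770471 \cdot 20102} = \frac{22881617980}{1770471} \cdot \frac{1}{20102} = \frac{11440808990}{17795004021}$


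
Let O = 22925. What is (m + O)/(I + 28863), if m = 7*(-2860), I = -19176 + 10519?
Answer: 2905/20206 ≈ 0.14377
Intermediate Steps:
I = -8657
m = -20020
(m + O)/(I + 28863) = (-20020 + 22925)/(-8657 + 28863) = 2905/20206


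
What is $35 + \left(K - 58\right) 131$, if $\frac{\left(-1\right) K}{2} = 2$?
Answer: $-8087$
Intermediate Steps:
$K = -4$ ($K = \left(-2\right) 2 = -4$)
$35 + \left(K - 58\right) 131 = 35 + \left(-4 - 58\right) 131 = 35 - 8122 = -8087$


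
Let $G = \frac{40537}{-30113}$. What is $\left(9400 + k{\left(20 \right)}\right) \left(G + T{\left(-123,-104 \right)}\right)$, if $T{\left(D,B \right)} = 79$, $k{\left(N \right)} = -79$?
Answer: $\frac{21796133190}{30113} \approx 7.2381 \cdot 10^{5}$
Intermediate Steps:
$G = - \frac{40537}{30113}$ ($G = 40537 \left(- \frac{1}{30113}\right) = - \frac{40537}{30113} \approx -1.3462$)
$\left(9400 + k{\left(20 \right)}\right) \left(G + T{\left(-123,-104 \right)}\right) = \left(9400 - 79\right) \left(- \frac{40537}{30113} + 79\right) = 9321 \cdot \frac{2338390}{30113} = \frac{21796133190}{30113}$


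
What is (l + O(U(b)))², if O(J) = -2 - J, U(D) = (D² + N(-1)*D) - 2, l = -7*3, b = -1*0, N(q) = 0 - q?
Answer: 441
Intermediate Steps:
N(q) = -q
b = 0
l = -21
U(D) = -2 + D + D² (U(D) = (D² + (-1*(-1))*D) - 2 = (D² + 1*D) - 2 = (D² + D) - 2 = (D + D²) - 2 = -2 + D + D²)
(l + O(U(b)))² = (-21 + (-2 - (-2 + 0 + 0²)))² = (-21 + (-2 - (-2 + 0 + 0)))² = (-21 + (-2 - 1*(-2)))² = (-21 + (-2 + 2))² = (-21 + 0)² = (-21)² = 441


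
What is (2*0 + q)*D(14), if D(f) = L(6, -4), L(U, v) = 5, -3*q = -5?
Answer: 25/3 ≈ 8.3333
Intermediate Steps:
q = 5/3 (q = -1/3*(-5) = 5/3 ≈ 1.6667)
D(f) = 5
(2*0 + q)*D(14) = (2*0 + 5/3)*5 = (0 + 5/3)*5 = (5/3)*5 = 25/3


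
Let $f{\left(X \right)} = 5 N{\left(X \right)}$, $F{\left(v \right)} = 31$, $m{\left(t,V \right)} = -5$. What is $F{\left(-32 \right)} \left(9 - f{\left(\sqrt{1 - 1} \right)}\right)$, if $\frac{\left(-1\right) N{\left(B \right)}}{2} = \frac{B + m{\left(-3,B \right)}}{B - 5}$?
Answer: $589$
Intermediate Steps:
$N{\left(B \right)} = -2$ ($N{\left(B \right)} = - 2 \frac{B - 5}{B - 5} = - 2 \frac{-5 + B}{-5 + B} = \left(-2\right) 1 = -2$)
$f{\left(X \right)} = -10$ ($f{\left(X \right)} = 5 \left(-2\right) = -10$)
$F{\left(-32 \right)} \left(9 - f{\left(\sqrt{1 - 1} \right)}\right) = 31 \left(9 - -10\right) = 31 \left(9 + 10\right) = 31 \cdot 19 = 589$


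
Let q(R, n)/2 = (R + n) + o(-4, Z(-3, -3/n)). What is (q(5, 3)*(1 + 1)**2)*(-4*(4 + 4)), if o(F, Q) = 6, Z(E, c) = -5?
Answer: -3584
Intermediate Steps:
q(R, n) = 12 + 2*R + 2*n (q(R, n) = 2*((R + n) + 6) = 2*(6 + R + n) = 12 + 2*R + 2*n)
(q(5, 3)*(1 + 1)**2)*(-4*(4 + 4)) = ((12 + 2*5 + 2*3)*(1 + 1)**2)*(-4*(4 + 4)) = ((12 + 10 + 6)*2**2)*(-4*8) = (28*4)*(-32) = 112*(-32) = -3584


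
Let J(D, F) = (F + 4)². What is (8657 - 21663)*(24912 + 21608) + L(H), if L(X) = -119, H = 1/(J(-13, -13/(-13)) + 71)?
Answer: -605039239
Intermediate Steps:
J(D, F) = (4 + F)²
H = 1/96 (H = 1/((4 - 13/(-13))² + 71) = 1/((4 - 13*(-1/13))² + 71) = 1/((4 + 1)² + 71) = 1/(5² + 71) = 1/(25 + 71) = 1/96 ≈ 0.010417)
(8657 - 21663)*(24912 + 21608) + L(H) = (8657 - 21663)*(24912 + 21608) - 119 = -13006*46520 - 119 = -605039120 - 119 = -605039239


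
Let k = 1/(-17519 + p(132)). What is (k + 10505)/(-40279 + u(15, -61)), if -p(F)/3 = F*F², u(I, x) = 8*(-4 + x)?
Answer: -72667528614/282223940977 ≈ -0.25748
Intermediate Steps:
u(I, x) = -32 + 8*x
p(F) = -3*F³ (p(F) = -3*F*F² = -3*F³)
k = -1/6917423 (k = 1/(-17519 - 3*132³) = 1/(-17519 - 3*2299968) = 1/(-17519 - 6899904) = 1/(-6917423) = -1/6917423 ≈ -1.4456e-7)
(k + 10505)/(-40279 + u(15, -61)) = (-1/6917423 + 10505)/(-40279 + (-32 + 8*(-61))) = 72667528614/(6917423*(-40279 + (-32 - 488))) = 72667528614/(6917423*(-40279 - 520)) = (72667528614/6917423)/(-40799) = (72667528614/6917423)*(-1/40799) = -72667528614/282223940977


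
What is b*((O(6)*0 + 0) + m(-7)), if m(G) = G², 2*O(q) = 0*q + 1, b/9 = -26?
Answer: -11466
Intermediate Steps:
b = -234 (b = 9*(-26) = -234)
O(q) = ½ (O(q) = (0*q + 1)/2 = (0 + 1)/2 = (½)*1 = ½)
b*((O(6)*0 + 0) + m(-7)) = -234*(((½)*0 + 0) + (-7)²) = -234*((0 + 0) + 49) = -234*(0 + 49) = -234*49 = -11466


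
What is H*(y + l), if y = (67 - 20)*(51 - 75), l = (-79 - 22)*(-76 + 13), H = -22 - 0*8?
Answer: -115170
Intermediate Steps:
H = -22 (H = -22 - 1*0 = -22 + 0 = -22)
l = 6363 (l = -101*(-63) = 6363)
y = -1128 (y = 47*(-24) = -1128)
H*(y + l) = -22*(-1128 + 6363) = -22*5235 = -115170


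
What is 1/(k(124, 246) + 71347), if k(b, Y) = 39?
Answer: 1/71386 ≈ 1.4008e-5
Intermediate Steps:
1/(k(124, 246) + 71347) = 1/(39 + 71347) = 1/71386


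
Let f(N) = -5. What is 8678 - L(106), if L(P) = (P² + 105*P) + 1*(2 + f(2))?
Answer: -13685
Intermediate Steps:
L(P) = -3 + P² + 105*P (L(P) = (P² + 105*P) + 1*(2 - 5) = (P² + 105*P) + 1*(-3) = (P² + 105*P) - 3 = -3 + P² + 105*P)
8678 - L(106) = 8678 - (-3 + 106² + 105*106) = 8678 - (-3 + 11236 + 11130) = 8678 - 1*22363 = 8678 - 22363 = -13685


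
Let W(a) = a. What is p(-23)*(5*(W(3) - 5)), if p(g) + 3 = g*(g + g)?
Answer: -10550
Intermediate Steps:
p(g) = -3 + 2*g**2 (p(g) = -3 + g*(g + g) = -3 + g*(2*g) = -3 + 2*g**2)
p(-23)*(5*(W(3) - 5)) = (-3 + 2*(-23)**2)*(5*(3 - 5)) = (-3 + 2*529)*(5*(-2)) = (-3 + 1058)*(-10) = 1055*(-10) = -10550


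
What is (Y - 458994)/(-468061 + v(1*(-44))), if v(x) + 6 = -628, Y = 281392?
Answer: 177602/468695 ≈ 0.37893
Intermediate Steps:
v(x) = -634 (v(x) = -6 - 628 = -634)
(Y - 458994)/(-468061 + v(1*(-44))) = (281392 - 458994)/(-468061 - 634) = -177602/(-468695) = -177602*(-1/468695) = 177602/468695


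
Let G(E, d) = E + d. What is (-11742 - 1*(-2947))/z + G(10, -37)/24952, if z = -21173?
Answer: 218881169/528308696 ≈ 0.41431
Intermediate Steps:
(-11742 - 1*(-2947))/z + G(10, -37)/24952 = (-11742 - 1*(-2947))/(-21173) + (10 - 37)/24952 = (-11742 + 2947)*(-1/21173) - 27*1/24952 = -8795*(-1/21173) - 27/24952 = 8795/21173 - 27/24952 = 218881169/528308696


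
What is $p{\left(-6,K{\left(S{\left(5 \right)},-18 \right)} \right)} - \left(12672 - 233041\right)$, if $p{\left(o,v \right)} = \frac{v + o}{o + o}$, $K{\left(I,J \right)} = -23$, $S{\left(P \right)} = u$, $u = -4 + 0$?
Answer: $\frac{2644457}{12} \approx 2.2037 \cdot 10^{5}$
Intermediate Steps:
$u = -4$
$S{\left(P \right)} = -4$
$p{\left(o,v \right)} = \frac{o + v}{2 o}$
$p{\left(-6,K{\left(S{\left(5 \right)},-18 \right)} \right)} - \left(12672 - 233041\right) = \frac{-6 - 23}{2 \left(-6\right)} - \left(12672 - 233041\right) = \frac{1}{2} \left(- \frac{1}{6}\right) \left(-29\right) - \left(12672 - 233041\right) = \frac{29}{12} - -220369 = \frac{29}{12} + 220369 = \frac{2644457}{12}$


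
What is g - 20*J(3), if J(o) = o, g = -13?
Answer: -73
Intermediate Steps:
g - 20*J(3) = -13 - 20*3 = -13 - 60 = -73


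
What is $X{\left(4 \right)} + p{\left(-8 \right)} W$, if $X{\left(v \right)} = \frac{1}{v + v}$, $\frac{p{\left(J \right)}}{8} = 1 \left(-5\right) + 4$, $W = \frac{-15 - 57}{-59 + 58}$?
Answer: $- \frac{4607}{8} \approx -575.88$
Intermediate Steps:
$W = 72$ ($W = - \frac{72}{-1} = \left(-72\right) \left(-1\right) = 72$)
$p{\left(J \right)} = -8$ ($p{\left(J \right)} = 8 \left(1 \left(-5\right) + 4\right) = 8 \left(-5 + 4\right) = 8 \left(-1\right) = -8$)
$X{\left(v \right)} = \frac{1}{2 v}$
$X{\left(4 \right)} + p{\left(-8 \right)} W = \frac{1}{2 \cdot 4} - 576 = \frac{1}{2} \cdot \frac{1}{4} - 576 = \frac{1}{8} - 576 = - \frac{4607}{8}$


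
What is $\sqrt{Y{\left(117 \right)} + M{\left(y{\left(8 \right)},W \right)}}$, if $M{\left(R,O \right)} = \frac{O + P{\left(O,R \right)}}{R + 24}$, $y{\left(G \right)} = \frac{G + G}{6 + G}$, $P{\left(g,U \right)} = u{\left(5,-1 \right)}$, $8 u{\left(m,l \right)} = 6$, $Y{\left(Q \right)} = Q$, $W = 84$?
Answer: $\frac{\sqrt{932151}}{88} \approx 10.971$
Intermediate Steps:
$u{\left(m,l \right)} = \frac{3}{4}$ ($u{\left(m,l \right)} = \frac{1}{8} \cdot 6 = \frac{3}{4}$)
$P{\left(g,U \right)} = \frac{3}{4}$
$y{\left(G \right)} = \frac{2 G}{6 + G}$
$M{\left(R,O \right)} = \frac{\frac{3}{4} + O}{24 + R}$ ($M{\left(R,O \right)} = \frac{O + \frac{3}{4}}{R + 24} = \frac{\frac{3}{4} + O}{24 + R}$)
$\sqrt{Y{\left(117 \right)} + M{\left(y{\left(8 \right)},W \right)}} = \sqrt{117 + \frac{\frac{3}{4} + 84}{24 + 2 \cdot 8 \frac{1}{6 + 8}}} = \sqrt{117 + \frac{1}{24 + 2 \cdot 8 \cdot \frac{1}{14}} \cdot \frac{339}{4}} = \sqrt{117 + \frac{1}{24 + \frac{8}{7}} \cdot \frac{339}{4}} = \sqrt{117 + \frac{1}{\frac{176}{7}} \cdot \frac{339}{4}} = \sqrt{117 + \frac{7}{176} \cdot \frac{339}{4}} = \sqrt{117 + \frac{2373}{704}} = \sqrt{\frac{84741}{704}} = \frac{\sqrt{932151}}{88}$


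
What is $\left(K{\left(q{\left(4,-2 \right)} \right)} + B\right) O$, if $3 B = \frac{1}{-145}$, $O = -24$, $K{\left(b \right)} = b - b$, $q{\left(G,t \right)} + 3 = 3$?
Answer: $\frac{8}{145} \approx 0.055172$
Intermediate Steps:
$q{\left(G,t \right)} = 0$ ($q{\left(G,t \right)} = -3 + 3 = 0$)
$K{\left(b \right)} = 0$
$B = - \frac{1}{435}$ ($B = \frac{1}{3 \left(-145\right)} = \frac{1}{3} \left(- \frac{1}{145}\right) = - \frac{1}{435} \approx -0.0022989$)
$\left(K{\left(q{\left(4,-2 \right)} \right)} + B\right) O = \left(0 - \frac{1}{435}\right) \left(-24\right) = \left(- \frac{1}{435}\right) \left(-24\right) = \frac{8}{145}$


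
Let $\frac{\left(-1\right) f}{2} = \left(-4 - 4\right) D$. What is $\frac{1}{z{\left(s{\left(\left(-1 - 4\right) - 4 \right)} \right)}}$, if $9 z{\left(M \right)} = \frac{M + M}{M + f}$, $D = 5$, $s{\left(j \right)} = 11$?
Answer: $\frac{819}{22} \approx 37.227$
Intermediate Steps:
$f = 80$ ($f = - 2 \left(-4 - 4\right) 5 = - 2 \left(\left(-8\right) 5\right) = \left(-2\right) \left(-40\right) = 80$)
$z{\left(M \right)} = \frac{2 M}{9 \left(80 + M\right)}$ ($z{\left(M \right)} = \frac{\left(M + M\right) \frac{1}{M + 80}}{9} = \frac{2 M \frac{1}{80 + M}}{9} = \frac{2 M}{9 \left(80 + M\right)}$)
$\frac{1}{z{\left(s{\left(\left(-1 - 4\right) - 4 \right)} \right)}} = \frac{1}{\frac{2}{9} \cdot 11 \frac{1}{80 + 11}} = \frac{1}{\frac{2}{9} \cdot 11 \cdot \frac{1}{91}} = \frac{1}{\frac{22}{819}} = \frac{819}{22}$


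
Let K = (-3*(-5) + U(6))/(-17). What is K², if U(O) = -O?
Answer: 81/289 ≈ 0.28028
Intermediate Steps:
K = -9/17 (K = (-3*(-5) - 1*6)/(-17) = (15 - 6)*(-1/17) = 9*(-1/17) = -9/17 ≈ -0.52941)
K² = (-9/17)² = 81/289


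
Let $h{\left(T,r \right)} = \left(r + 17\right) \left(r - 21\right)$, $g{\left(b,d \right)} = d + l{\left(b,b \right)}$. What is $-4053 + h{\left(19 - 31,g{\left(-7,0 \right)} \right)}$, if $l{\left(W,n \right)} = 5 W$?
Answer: $-3045$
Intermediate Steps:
$g{\left(b,d \right)} = d + 5 b$
$h{\left(T,r \right)} = \left(-21 + r\right) \left(17 + r\right)$ ($h{\left(T,r \right)} = \left(17 + r\right) \left(-21 + r\right) = \left(-21 + r\right) \left(17 + r\right)$)
$-4053 + h{\left(19 - 31,g{\left(-7,0 \right)} \right)} = -4053 - \left(357 - \left(0 + 5 \left(-7\right)\right)^{2} + 4 \left(0 + 5 \left(-7\right)\right)\right) = -4053 - \left(357 - \left(0 - 35\right)^{2} + 4 \left(0 - 35\right)\right) = -4053 - \left(217 - 1225\right) = -4053 + \left(-357 + 1225 + 140\right) = -4053 + 1008 = -3045$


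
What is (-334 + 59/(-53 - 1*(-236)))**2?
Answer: 3728689969/33489 ≈ 1.1134e+5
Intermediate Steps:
(-334 + 59/(-53 - 1*(-236)))**2 = (-334 + 59/(-53 + 236))**2 = (-334 + 59/183)**2 = (-61063/183)**2 = 3728689969/33489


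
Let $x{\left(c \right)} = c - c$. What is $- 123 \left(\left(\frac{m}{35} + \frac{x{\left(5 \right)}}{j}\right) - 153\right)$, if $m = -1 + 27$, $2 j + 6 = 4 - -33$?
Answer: $\frac{655467}{35} \approx 18728.0$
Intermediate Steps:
$x{\left(c \right)} = 0$
$j = \frac{31}{2}$ ($j = -3 + \frac{4 - -33}{2} = -3 + \frac{4 + 33}{2} = -3 + \frac{1}{2} \cdot 37 = -3 + \frac{37}{2} = \frac{31}{2} \approx 15.5$)
$m = 26$
$- 123 \left(\left(\frac{m}{35} + \frac{x{\left(5 \right)}}{j}\right) - 153\right) = - 123 \left(\left(\frac{26}{35} + \frac{0}{\frac{31}{2}}\right) - 153\right) = - 123 \left(\left(26 \cdot \frac{1}{35} + 0 \cdot \frac{2}{31}\right) - 153\right) = - 123 \left(\left(\frac{26}{35} + 0\right) - 153\right) = - 123 \left(\frac{26}{35} - 153\right) = \left(-123\right) \left(- \frac{5329}{35}\right) = \frac{655467}{35}$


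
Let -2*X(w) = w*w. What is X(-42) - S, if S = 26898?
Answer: -27780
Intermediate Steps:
X(w) = -w**2/2 (X(w) = -w*w/2 = -w**2/2)
X(-42) - S = -1/2*(-42)**2 - 1*26898 = -1/2*1764 - 26898 = -882 - 26898 = -27780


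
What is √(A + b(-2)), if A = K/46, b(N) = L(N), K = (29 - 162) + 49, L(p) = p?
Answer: 2*I*√506/23 ≈ 1.956*I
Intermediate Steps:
K = -84 (K = -133 + 49 = -84)
b(N) = N
A = -42/23 (A = -84/46 = -84*1/46 = -42/23 ≈ -1.8261)
√(A + b(-2)) = √(-42/23 - 2) = √(-88/23) = 2*I*√506/23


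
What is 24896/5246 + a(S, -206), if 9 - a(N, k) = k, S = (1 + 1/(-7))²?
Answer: 576393/2623 ≈ 219.75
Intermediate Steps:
S = 36/49 (S = (1 - ⅐)² = (6/7)² = 36/49 ≈ 0.73469)
a(N, k) = 9 - k
24896/5246 + a(S, -206) = 24896/5246 + (9 - 1*(-206)) = 24896*(1/5246) + (9 + 206) = 12448/2623 + 215 = 576393/2623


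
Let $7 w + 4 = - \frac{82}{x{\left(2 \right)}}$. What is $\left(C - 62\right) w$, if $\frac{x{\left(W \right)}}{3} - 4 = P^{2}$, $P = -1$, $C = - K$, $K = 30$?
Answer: $\frac{13064}{105} \approx 124.42$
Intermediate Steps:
$C = -30$ ($C = \left(-1\right) 30 = -30$)
$x{\left(W \right)} = 15$ ($x{\left(W \right)} = 12 + 3 \left(-1\right)^{2} = 12 + 3 \cdot 1 = 12 + 3 = 15$)
$w = - \frac{142}{105}$ ($w = - \frac{4}{7} + \frac{\left(-82\right) \frac{1}{15}}{7} = - \frac{4}{7} + \frac{1}{7} \left(- \frac{82}{15}\right) = - \frac{4}{7} - \frac{82}{105} = - \frac{142}{105} \approx -1.3524$)
$\left(C - 62\right) w = \left(-30 - 62\right) \left(- \frac{142}{105}\right) = \left(-92\right) \left(- \frac{142}{105}\right) = \frac{13064}{105}$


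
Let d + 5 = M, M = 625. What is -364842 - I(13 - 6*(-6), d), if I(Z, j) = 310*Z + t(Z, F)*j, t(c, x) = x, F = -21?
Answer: -367012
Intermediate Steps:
d = 620 (d = -5 + 625 = 620)
I(Z, j) = -21*j + 310*Z (I(Z, j) = 310*Z - 21*j = -21*j + 310*Z)
-364842 - I(13 - 6*(-6), d) = -364842 - (-21*620 + 310*(13 - 6*(-6))) = -364842 - (-13020 + 310*(13 + 36)) = -364842 - (-13020 + 310*49) = -364842 - (-13020 + 15190) = -364842 - 1*2170 = -364842 - 2170 = -367012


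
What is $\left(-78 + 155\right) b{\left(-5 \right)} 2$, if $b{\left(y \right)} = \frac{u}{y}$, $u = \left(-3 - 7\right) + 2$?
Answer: $\frac{1232}{5} \approx 246.4$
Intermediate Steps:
$u = -8$ ($u = \left(-3 - 7\right) + 2 = -10 + 2 = -8$)
$b{\left(y \right)} = - \frac{8}{y}$
$\left(-78 + 155\right) b{\left(-5 \right)} 2 = \left(-78 + 155\right) - \frac{8}{-5} \cdot 2 = 77 \left(-8\right) \left(- \frac{1}{5}\right) 2 = 77 \cdot \frac{8}{5} \cdot 2 = 77 \cdot \frac{16}{5} = \frac{1232}{5}$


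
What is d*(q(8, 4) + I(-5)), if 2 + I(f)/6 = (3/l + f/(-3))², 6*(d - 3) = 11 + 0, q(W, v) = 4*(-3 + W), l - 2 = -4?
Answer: 1421/36 ≈ 39.472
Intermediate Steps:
l = -2 (l = 2 - 4 = -2)
q(W, v) = -12 + 4*W
d = 29/6 (d = 3 + (11 + 0)/6 = 3 + (⅙)*11 = 3 + 11/6 = 29/6 ≈ 4.8333)
I(f) = -12 + 6*(-3/2 - f/3)² (I(f) = -12 + 6*(3/(-2) + f/(-3))² = -12 + 6*(3*(-½) + f*(-⅓))² = -12 + 6*(-3/2 - f/3)²)
d*(q(8, 4) + I(-5)) = 29*((-12 + 4*8) + (-12 + (9 + 2*(-5))²/6))/6 = 29*((-12 + 32) + (-12 + (9 - 10)²/6))/6 = 29*(20 + (-12 + (⅙)*(-1)²))/6 = 29*(20 + (-12 + (⅙)*1))/6 = 29*(20 + (-12 + ⅙))/6 = 29*(20 - 71/6)/6 = (29/6)*(49/6) = 1421/36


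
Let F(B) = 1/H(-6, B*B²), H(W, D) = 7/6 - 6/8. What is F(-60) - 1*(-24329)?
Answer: 121657/5 ≈ 24331.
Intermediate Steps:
H(W, D) = 5/12 (H(W, D) = 7*(⅙) - 6*⅛ = 7/6 - ¾ = 5/12)
F(B) = 12/5 (F(B) = 1/(5/12) = 12/5)
F(-60) - 1*(-24329) = 12/5 - 1*(-24329) = 12/5 + 24329 = 121657/5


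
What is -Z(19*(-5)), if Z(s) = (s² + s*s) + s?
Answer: -17955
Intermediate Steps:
Z(s) = s + 2*s² (Z(s) = (s² + s²) + s = 2*s² + s = s + 2*s²)
-Z(19*(-5)) = -19*(-5)*(1 + 2*(19*(-5))) = -(-95)*(1 + 2*(-95)) = -(-95)*(1 - 190) = -(-95)*(-189) = -1*17955 = -17955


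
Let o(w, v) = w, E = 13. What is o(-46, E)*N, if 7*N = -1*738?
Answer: 33948/7 ≈ 4849.7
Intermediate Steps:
N = -738/7 (N = (-1*738)/7 = (⅐)*(-738) = -738/7 ≈ -105.43)
o(-46, E)*N = -46*(-738/7) = 33948/7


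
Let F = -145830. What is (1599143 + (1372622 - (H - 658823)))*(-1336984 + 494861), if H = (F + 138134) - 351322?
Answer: -3359738973538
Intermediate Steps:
H = -359018 (H = (-145830 + 138134) - 351322 = -7696 - 351322 = -359018)
(1599143 + (1372622 - (H - 658823)))*(-1336984 + 494861) = (1599143 + (1372622 - (-359018 - 658823)))*(-1336984 + 494861) = (1599143 + (1372622 - 1*(-1017841)))*(-842123) = (1599143 + (1372622 + 1017841))*(-842123) = (1599143 + 2390463)*(-842123) = 3989606*(-842123) = -3359738973538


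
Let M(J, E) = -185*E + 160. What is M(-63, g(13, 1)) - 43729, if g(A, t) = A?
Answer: -45974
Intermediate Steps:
M(J, E) = 160 - 185*E
M(-63, g(13, 1)) - 43729 = (160 - 185*13) - 43729 = (160 - 2405) - 43729 = -2245 - 43729 = -45974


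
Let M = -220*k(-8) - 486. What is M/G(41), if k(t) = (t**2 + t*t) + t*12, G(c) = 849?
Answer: -7526/849 ≈ -8.8645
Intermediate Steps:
k(t) = 2*t**2 + 12*t (k(t) = (t**2 + t**2) + 12*t = 2*t**2 + 12*t)
M = -7526 (M = -440*(-8)*(6 - 8) - 486 = -440*(-8)*(-2) - 486 = -220*32 - 486 = -7040 - 486 = -7526)
M/G(41) = -7526/849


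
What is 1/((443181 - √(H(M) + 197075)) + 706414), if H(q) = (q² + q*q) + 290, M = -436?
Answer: 1149595/1321568086468 + 3*√64173/1321568086468 ≈ 8.7045e-7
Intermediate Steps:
H(q) = 290 + 2*q² (H(q) = (q² + q²) + 290 = 2*q² + 290 = 290 + 2*q²)
1/((443181 - √(H(M) + 197075)) + 706414) = 1/((443181 - √((290 + 2*(-436)²) + 197075)) + 706414) = 1/((443181 - √((290 + 2*190096) + 197075)) + 706414) = 1/((443181 - √((290 + 380192) + 197075)) + 706414) = 1/((443181 - √(380482 + 197075)) + 706414) = 1/((443181 - √577557) + 706414) = 1/((443181 - 3*√64173) + 706414) = 1/(1149595 - 3*√64173)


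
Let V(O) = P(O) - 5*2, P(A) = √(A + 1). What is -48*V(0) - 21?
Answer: 411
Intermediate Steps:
P(A) = √(1 + A)
V(O) = -10 + √(1 + O) (V(O) = √(1 + O) - 5*2 = √(1 + O) - 10 = -10 + √(1 + O))
-48*V(0) - 21 = -48*(-10 + √(1 + 0)) - 21 = -48*(-10 + √1) - 21 = -48*(-10 + 1) - 21 = -48*(-9) - 21 = 432 - 21 = 411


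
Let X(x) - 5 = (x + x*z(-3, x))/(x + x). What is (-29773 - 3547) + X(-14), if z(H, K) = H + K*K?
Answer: -33218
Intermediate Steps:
z(H, K) = H + K²
X(x) = 5 + (x + x*(-3 + x²))/(2*x) (X(x) = 5 + (x + x*(-3 + x²))/(x + x) = 5 + (x + x*(-3 + x²))/((2*x)) = 5 + (x + x*(-3 + x²))*(1/(2*x)) = 5 + (x + x*(-3 + x²))/(2*x))
(-29773 - 3547) + X(-14) = (-29773 - 3547) + (4 + (½)*(-14)²) = -33320 + (4 + (½)*196) = -33320 + (4 + 98) = -33320 + 102 = -33218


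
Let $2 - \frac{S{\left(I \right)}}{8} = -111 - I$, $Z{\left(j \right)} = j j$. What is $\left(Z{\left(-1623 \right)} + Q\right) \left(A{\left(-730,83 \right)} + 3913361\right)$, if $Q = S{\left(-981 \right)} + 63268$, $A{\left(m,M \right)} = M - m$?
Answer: $10530901180822$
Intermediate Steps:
$Z{\left(j \right)} = j^{2}$
$S{\left(I \right)} = 904 + 8 I$ ($S{\left(I \right)} = 16 - 8 \left(-111 - I\right) = 16 + \left(888 + 8 I\right) = 904 + 8 I$)
$Q = 56324$ ($Q = \left(904 + 8 \left(-981\right)\right) + 63268 = \left(904 - 7848\right) + 63268 = -6944 + 63268 = 56324$)
$\left(Z{\left(-1623 \right)} + Q\right) \left(A{\left(-730,83 \right)} + 3913361\right) = \left(\left(-1623\right)^{2} + 56324\right) \left(\left(83 - -730\right) + 3913361\right) = \left(2634129 + 56324\right) \left(\left(83 + 730\right) + 3913361\right) = 2690453 \left(813 + 3913361\right) = 2690453 \cdot 3914174 = 10530901180822$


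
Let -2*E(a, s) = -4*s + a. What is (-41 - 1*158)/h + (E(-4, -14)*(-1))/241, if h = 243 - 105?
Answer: -44371/33258 ≈ -1.3341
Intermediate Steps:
E(a, s) = 2*s - a/2 (E(a, s) = -(-4*s + a)/2 = -(a - 4*s)/2 = 2*s - a/2)
h = 138
(-41 - 1*158)/h + (E(-4, -14)*(-1))/241 = (-41 - 1*158)/138 + ((2*(-14) - ½*(-4))*(-1))/241 = (-41 - 158)*(1/138) + ((-28 + 2)*(-1))*(1/241) = -199*1/138 - 26*(-1)*(1/241) = -199/138 + 26*(1/241) = -199/138 + 26/241 = -44371/33258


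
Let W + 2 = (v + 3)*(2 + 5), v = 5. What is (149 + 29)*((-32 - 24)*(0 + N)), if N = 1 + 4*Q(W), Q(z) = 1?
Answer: -49840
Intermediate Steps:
W = 54 (W = -2 + (5 + 3)*(2 + 5) = -2 + 8*7 = -2 + 56 = 54)
N = 5 (N = 1 + 4*1 = 1 + 4 = 5)
(149 + 29)*((-32 - 24)*(0 + N)) = (149 + 29)*((-32 - 24)*(0 + 5)) = 178*(-56*5) = 178*(-280) = -49840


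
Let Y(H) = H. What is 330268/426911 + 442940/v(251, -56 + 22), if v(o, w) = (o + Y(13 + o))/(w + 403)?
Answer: 13955315743096/43971833 ≈ 3.1737e+5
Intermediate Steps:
v(o, w) = (13 + 2*o)/(403 + w) (v(o, w) = (o + (13 + o))/(w + 403) = (13 + 2*o)/(403 + w))
330268/426911 + 442940/v(251, -56 + 22) = 330268/426911 + 442940/(((13 + 2*251)/(403 + (-56 + 22)))) = 330268*(1/426911) + 442940/(((13 + 502)/(403 - 34))) = 330268/426911 + 442940/((515/369)) = 330268/426911 + 442940/(((1/369)*515)) = 330268/426911 + 442940/(515/369) = 330268/426911 + 442940*(369/515) = 330268/426911 + 32688972/103 = 13955315743096/43971833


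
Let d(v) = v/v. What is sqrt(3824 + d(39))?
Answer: 15*sqrt(17) ≈ 61.847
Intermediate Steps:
d(v) = 1
sqrt(3824 + d(39)) = sqrt(3824 + 1) = sqrt(3825) = 15*sqrt(17)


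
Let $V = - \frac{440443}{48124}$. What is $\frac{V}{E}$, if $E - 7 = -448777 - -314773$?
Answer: $\frac{440443}{6448471628} \approx 6.8302 \cdot 10^{-5}$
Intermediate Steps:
$V = - \frac{440443}{48124}$ ($V = \left(-440443\right) \frac{1}{48124} = - \frac{440443}{48124} \approx -9.1523$)
$E = -133997$ ($E = 7 - 134004 = -133997$)
$\frac{V}{E} = - \frac{440443}{48124 \left(-133997\right)} = \left(- \frac{440443}{48124}\right) \left(- \frac{1}{133997}\right) = \frac{440443}{6448471628}$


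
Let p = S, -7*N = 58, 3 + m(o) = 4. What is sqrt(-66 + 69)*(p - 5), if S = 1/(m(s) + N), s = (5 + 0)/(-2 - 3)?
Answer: -262*sqrt(3)/51 ≈ -8.8980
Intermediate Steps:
s = -1 (s = 5/(-5) = 5*(-1/5) = -1)
m(o) = 1 (m(o) = -3 + 4 = 1)
N = -58/7 (N = -1/7*58 = -58/7 ≈ -8.2857)
S = -7/51 (S = 1/(1 - 58/7) = 1/(-51/7) = -7/51 ≈ -0.13725)
p = -7/51 ≈ -0.13725
sqrt(-66 + 69)*(p - 5) = sqrt(-66 + 69)*(-7/51 - 5) = sqrt(3)*(-262/51) = -262*sqrt(3)/51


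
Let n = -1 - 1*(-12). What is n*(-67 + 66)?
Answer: -11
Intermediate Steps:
n = 11 (n = -1 + 12 = 11)
n*(-67 + 66) = 11*(-67 + 66) = 11*(-1) = -11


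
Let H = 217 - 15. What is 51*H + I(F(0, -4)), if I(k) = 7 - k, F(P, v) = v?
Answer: 10313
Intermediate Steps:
H = 202
51*H + I(F(0, -4)) = 51*202 + (7 - 1*(-4)) = 10302 + (7 + 4) = 10302 + 11 = 10313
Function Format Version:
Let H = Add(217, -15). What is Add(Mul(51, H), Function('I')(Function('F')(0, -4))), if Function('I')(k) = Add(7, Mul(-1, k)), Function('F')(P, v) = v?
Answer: 10313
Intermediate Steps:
H = 202
Add(Mul(51, H), Function('I')(Function('F')(0, -4))) = Add(Mul(51, 202), Add(7, Mul(-1, -4))) = Add(10302, Add(7, 4)) = Add(10302, 11) = 10313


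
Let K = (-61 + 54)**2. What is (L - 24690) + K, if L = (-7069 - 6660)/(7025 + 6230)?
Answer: -326630184/13255 ≈ -24642.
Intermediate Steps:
K = 49 (K = (-7)**2 = 49)
L = -13729/13255 ≈ -1.0358
(L - 24690) + K = (-13729/13255 - 24690) + 49 = -327279679/13255 + 49 = -326630184/13255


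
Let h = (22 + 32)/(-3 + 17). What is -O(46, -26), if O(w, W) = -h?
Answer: 27/7 ≈ 3.8571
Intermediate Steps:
h = 27/7 (h = 54/14 = 54*(1/14) = 27/7 ≈ 3.8571)
O(w, W) = -27/7 (O(w, W) = -1*27/7 = -27/7)
-O(46, -26) = -1*(-27/7) = 27/7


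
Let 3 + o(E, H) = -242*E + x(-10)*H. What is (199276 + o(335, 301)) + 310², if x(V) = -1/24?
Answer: 5142971/24 ≈ 2.1429e+5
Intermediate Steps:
x(V) = -1/24 (x(V) = -1*1/24 = -1/24)
o(E, H) = -3 - 242*E - H/24 (o(E, H) = -3 + (-242*E - H/24) = -3 - 242*E - H/24)
(199276 + o(335, 301)) + 310² = (199276 + (-3 - 242*335 - 1/24*301)) + 310² = (199276 + (-3 - 81070 - 301/24)) + 96100 = (199276 - 1946053/24) + 96100 = 2836571/24 + 96100 = 5142971/24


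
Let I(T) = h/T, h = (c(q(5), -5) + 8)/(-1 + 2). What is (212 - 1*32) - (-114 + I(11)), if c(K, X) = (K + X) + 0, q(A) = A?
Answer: 3226/11 ≈ 293.27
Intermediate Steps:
c(K, X) = K + X
h = 8 (h = ((5 - 5) + 8)/(-1 + 2) = (0 + 8)/1 = 8*1 = 8)
I(T) = 8/T
(212 - 1*32) - (-114 + I(11)) = (212 - 1*32) - (-114 + 8/11) = (212 - 32) - (-114 + 8*(1/11)) = 180 - (-114 + 8/11) = 180 - 1*(-1246/11) = 180 + 1246/11 = 3226/11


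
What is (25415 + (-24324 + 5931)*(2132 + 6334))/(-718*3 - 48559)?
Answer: 155689723/50713 ≈ 3070.0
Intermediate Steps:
(25415 + (-24324 + 5931)*(2132 + 6334))/(-718*3 - 48559) = (25415 - 18393*8466)/(-2154 - 48559) = (25415 - 155715138)/(-50713) = -155689723*(-1/50713) = 155689723/50713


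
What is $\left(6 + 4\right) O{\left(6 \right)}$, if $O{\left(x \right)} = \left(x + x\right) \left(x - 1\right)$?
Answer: $600$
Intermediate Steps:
$O{\left(x \right)} = 2 x \left(-1 + x\right)$
$\left(6 + 4\right) O{\left(6 \right)} = \left(6 + 4\right) 2 \cdot 6 \left(-1 + 6\right) = 10 \cdot 2 \cdot 6 \cdot 5 = 10 \cdot 60 = 600$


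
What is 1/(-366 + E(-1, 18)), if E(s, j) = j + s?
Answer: -1/349 ≈ -0.0028653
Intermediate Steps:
1/(-366 + E(-1, 18)) = 1/(-366 + (18 - 1)) = 1/(-366 + 17) = 1/(-349) = -1/349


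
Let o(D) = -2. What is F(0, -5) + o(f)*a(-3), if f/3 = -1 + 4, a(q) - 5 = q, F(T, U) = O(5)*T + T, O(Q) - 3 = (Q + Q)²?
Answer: -4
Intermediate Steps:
O(Q) = 3 + 4*Q² (O(Q) = 3 + (Q + Q)² = 3 + (2*Q)² = 3 + 4*Q²)
F(T, U) = 104*T (F(T, U) = (3 + 4*5²)*T + T = (3 + 4*25)*T + T = (3 + 100)*T + T = 103*T + T = 104*T)
a(q) = 5 + q
f = 9 (f = 3*(-1 + 4) = 3*3 = 9)
F(0, -5) + o(f)*a(-3) = 104*0 - 2*(5 - 3) = 0 - 2*2 = 0 - 4 = -4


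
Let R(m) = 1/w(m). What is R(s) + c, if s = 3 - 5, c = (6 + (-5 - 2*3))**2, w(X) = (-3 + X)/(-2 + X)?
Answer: 129/5 ≈ 25.800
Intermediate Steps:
w(X) = (-3 + X)/(-2 + X)
c = 25 (c = (6 + (-5 - 6))**2 = (6 - 11)**2 = (-5)**2 = 25)
s = -2
R(m) = (-2 + m)/(-3 + m) (R(m) = 1/((-3 + m)/(-2 + m)) = (-2 + m)/(-3 + m))
R(s) + c = (-2 - 2)/(-3 - 2) + 25 = -4/(-5) + 25 = -1/5*(-4) + 25 = 4/5 + 25 = 129/5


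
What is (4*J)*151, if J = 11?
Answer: 6644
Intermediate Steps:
(4*J)*151 = (4*11)*151 = 44*151 = 6644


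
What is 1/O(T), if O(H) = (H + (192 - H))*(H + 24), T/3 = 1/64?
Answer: 1/4617 ≈ 0.00021659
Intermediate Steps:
T = 3/64 ≈ 0.046875
O(H) = 4608 + 192*H (O(H) = 192*(24 + H) = 4608 + 192*H)
1/O(T) = 1/(4608 + 192*(3/64)) = 1/(4608 + 9) = 1/4617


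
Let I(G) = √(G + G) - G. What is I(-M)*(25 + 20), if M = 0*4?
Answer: 0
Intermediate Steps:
M = 0
I(G) = -G + √2*√G (I(G) = √(2*G) - G = √2*√G - G = -G + √2*√G)
I(-M)*(25 + 20) = (-(-1)*0 + √2*√(-1*0))*(25 + 20) = (-1*0 + √2*√0)*45 = (0 + √2*0)*45 = (0 + 0)*45 = 0*45 = 0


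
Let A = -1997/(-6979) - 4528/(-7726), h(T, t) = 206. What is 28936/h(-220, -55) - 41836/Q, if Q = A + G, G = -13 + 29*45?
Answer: 388118897999352/3590134622953 ≈ 108.11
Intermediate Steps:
G = 1292 (G = -13 + 1305 = 1292)
A = 23514867/26959877 (A = -1997*(-1/6979) - 4528*(-1/7726) = 1997/6979 + 2264/3863 = 23514867/26959877 ≈ 0.87222)
Q = 34855675951/26959877 (Q = 23514867/26959877 + 1292 = 34855675951/26959877 ≈ 1292.9)
28936/h(-220, -55) - 41836/Q = 28936/206 - 41836/34855675951/26959877 = 28936*(1/206) - 41836*26959877/34855675951 = 14468/103 - 1127893414172/34855675951 = 388118897999352/3590134622953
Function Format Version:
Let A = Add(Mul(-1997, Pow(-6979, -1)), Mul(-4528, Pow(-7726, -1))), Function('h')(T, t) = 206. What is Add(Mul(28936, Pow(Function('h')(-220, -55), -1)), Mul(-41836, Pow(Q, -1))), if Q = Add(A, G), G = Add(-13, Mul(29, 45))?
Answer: Rational(388118897999352, 3590134622953) ≈ 108.11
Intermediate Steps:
G = 1292 (G = Add(-13, 1305) = 1292)
A = Rational(23514867, 26959877) (A = Add(Mul(-1997, Rational(-1, 6979)), Mul(-4528, Rational(-1, 7726))) = Add(Rational(1997, 6979), Rational(2264, 3863)) = Rational(23514867, 26959877) ≈ 0.87222)
Q = Rational(34855675951, 26959877) (Q = Add(Rational(23514867, 26959877), 1292) = Rational(34855675951, 26959877) ≈ 1292.9)
Add(Mul(28936, Pow(Function('h')(-220, -55), -1)), Mul(-41836, Pow(Q, -1))) = Add(Mul(28936, Pow(206, -1)), Mul(-41836, Pow(Rational(34855675951, 26959877), -1))) = Add(Mul(28936, Rational(1, 206)), Mul(-41836, Rational(26959877, 34855675951))) = Add(Rational(14468, 103), Rational(-1127893414172, 34855675951)) = Rational(388118897999352, 3590134622953)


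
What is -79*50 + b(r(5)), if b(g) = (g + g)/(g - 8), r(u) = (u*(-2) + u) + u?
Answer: -3950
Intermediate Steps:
r(u) = 0 (r(u) = (-2*u + u) + u = -u + u = 0)
b(g) = 2*g/(-8 + g) (b(g) = (2*g)/(-8 + g) = 2*g/(-8 + g))
-79*50 + b(r(5)) = -79*50 + 2*0/(-8 + 0) = -3950 + 2*0/(-8) = -3950 + 2*0*(-1/8) = -3950 + 0 = -3950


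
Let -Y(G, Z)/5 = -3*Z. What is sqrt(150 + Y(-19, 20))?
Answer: 15*sqrt(2) ≈ 21.213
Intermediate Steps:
Y(G, Z) = 15*Z (Y(G, Z) = -(-15)*Z = 15*Z)
sqrt(150 + Y(-19, 20)) = sqrt(150 + 15*20) = sqrt(150 + 300) = sqrt(450) = 15*sqrt(2)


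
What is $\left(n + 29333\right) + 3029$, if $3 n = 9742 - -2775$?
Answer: $\frac{109603}{3} \approx 36534.0$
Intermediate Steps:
$n = \frac{12517}{3}$ ($n = \frac{9742 - -2775}{3} = \frac{9742 + 2775}{3} = \frac{1}{3} \cdot 12517 = \frac{12517}{3} \approx 4172.3$)
$\left(n + 29333\right) + 3029 = \left(\frac{12517}{3} + 29333\right) + 3029 = \frac{100516}{3} + 3029 = \frac{109603}{3}$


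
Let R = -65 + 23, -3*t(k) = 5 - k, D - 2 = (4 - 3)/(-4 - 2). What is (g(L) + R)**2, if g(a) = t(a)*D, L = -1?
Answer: 18769/9 ≈ 2085.4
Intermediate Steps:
D = 11/6 (D = 2 + (4 - 3)/(-4 - 2) = 2 + 1/(-6) = 2 + 1*(-1/6) = 2 - 1/6 = 11/6 ≈ 1.8333)
t(k) = -5/3 + k/3 (t(k) = -(5 - k)/3 = -5/3 + k/3)
R = -42
g(a) = -55/18 + 11*a/18 (g(a) = (-5/3 + a/3)*(11/6) = -55/18 + 11*a/18)
(g(L) + R)**2 = ((-55/18 + (11/18)*(-1)) - 42)**2 = ((-55/18 - 11/18) - 42)**2 = (-11/3 - 42)**2 = (-137/3)**2 = 18769/9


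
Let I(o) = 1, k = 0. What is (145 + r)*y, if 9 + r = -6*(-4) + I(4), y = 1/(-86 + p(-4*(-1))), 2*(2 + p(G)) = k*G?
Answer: -161/88 ≈ -1.8295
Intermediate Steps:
p(G) = -2 (p(G) = -2 + (0*G)/2 = -2 + (½)*0 = -2 + 0 = -2)
y = -1/88 (y = 1/(-86 - 2) = 1/(-88) = -1/88 ≈ -0.011364)
r = 16 (r = -9 + (-6*(-4) + 1) = -9 + (24 + 1) = -9 + 25 = 16)
(145 + r)*y = (145 + 16)*(-1/88) = 161*(-1/88) = -161/88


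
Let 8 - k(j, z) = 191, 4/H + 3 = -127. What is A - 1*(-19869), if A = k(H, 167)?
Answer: 19686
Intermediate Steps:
H = -2/65 (H = 4/(-3 - 127) = 4/(-130) = 4*(-1/130) = -2/65 ≈ -0.030769)
k(j, z) = -183 (k(j, z) = 8 - 1*191 = 8 - 191 = -183)
A = -183
A - 1*(-19869) = -183 - 1*(-19869) = -183 + 19869 = 19686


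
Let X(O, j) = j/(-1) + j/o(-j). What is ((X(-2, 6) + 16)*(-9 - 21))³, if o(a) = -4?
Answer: -16581375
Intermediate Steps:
X(O, j) = -5*j/4 (X(O, j) = j/(-1) + j/(-4) = j*(-1) + j*(-¼) = -j - j/4 = -5*j/4)
((X(-2, 6) + 16)*(-9 - 21))³ = ((-5/4*6 + 16)*(-9 - 21))³ = ((-15/2 + 16)*(-30))³ = ((17/2)*(-30))³ = (-255)³ = -16581375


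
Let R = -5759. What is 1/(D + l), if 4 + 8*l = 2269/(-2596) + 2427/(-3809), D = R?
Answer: -79105312/455621987577 ≈ -0.00017362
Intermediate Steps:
D = -5759
l = -54495769/79105312 (l = -1/2 + (2269/(-2596) + 2427/(-3809))/8 = -1/2 + (2269*(-1/2596) + 2427*(-1/3809))/8 = -1/2 + (-2269/2596 - 2427/3809)/8 = -1/2 + (1/8)*(-14943113/9888164) = -1/2 - 14943113/79105312 = -54495769/79105312 ≈ -0.68890)
1/(D + l) = 1/(-5759 - 54495769/79105312) = 1/(-455621987577/79105312) = -79105312/455621987577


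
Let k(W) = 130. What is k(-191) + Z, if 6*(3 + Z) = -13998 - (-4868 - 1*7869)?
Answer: -499/6 ≈ -83.167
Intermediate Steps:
Z = -1279/6 (Z = -3 + (-13998 - (-4868 - 1*7869))/6 = -3 + (-13998 - (-4868 - 7869))/6 = -3 + (-13998 - 1*(-12737))/6 = -3 + (-13998 + 12737)/6 = -3 + (⅙)*(-1261) = -3 - 1261/6 = -1279/6 ≈ -213.17)
k(-191) + Z = 130 - 1279/6 = -499/6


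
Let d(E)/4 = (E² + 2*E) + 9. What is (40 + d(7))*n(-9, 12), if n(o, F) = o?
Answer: -2952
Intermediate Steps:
d(E) = 36 + 4*E² + 8*E (d(E) = 4*((E² + 2*E) + 9) = 4*(9 + E² + 2*E) = 36 + 4*E² + 8*E)
(40 + d(7))*n(-9, 12) = (40 + (36 + 4*7² + 8*7))*(-9) = (40 + (36 + 4*49 + 56))*(-9) = (40 + (36 + 196 + 56))*(-9) = (40 + 288)*(-9) = 328*(-9) = -2952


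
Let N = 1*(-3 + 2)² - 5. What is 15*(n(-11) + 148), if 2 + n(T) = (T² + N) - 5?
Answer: 3870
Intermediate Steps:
N = -4 (N = 1*(-1)² - 5 = 1*1 - 5 = 1 - 5 = -4)
n(T) = -11 + T² (n(T) = -2 + ((T² - 4) - 5) = -2 + ((-4 + T²) - 5) = -2 + (-9 + T²) = -11 + T²)
15*(n(-11) + 148) = 15*((-11 + (-11)²) + 148) = 15*((-11 + 121) + 148) = 15*(110 + 148) = 15*258 = 3870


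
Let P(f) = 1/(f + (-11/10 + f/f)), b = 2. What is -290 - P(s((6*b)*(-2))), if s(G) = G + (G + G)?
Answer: -209080/721 ≈ -289.99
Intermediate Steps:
s(G) = 3*G (s(G) = G + 2*G = 3*G)
P(f) = 1/(-⅒ + f) (P(f) = 1/(f + (-11*⅒ + 1)) = 1/(f + (-11/10 + 1)) = 1/(f - ⅒) = 1/(-⅒ + f))
-290 - P(s((6*b)*(-2))) = -290 - 10/(-1 + 10*(3*((6*2)*(-2)))) = -290 - 10/(-1 + 10*(3*(12*(-2)))) = -290 - 10/(-1 + 10*(3*(-24))) = -290 - 10/(-1 + 10*(-72)) = -290 - 10/(-1 - 720) = -290 - 10/(-721) = -290 - 10*(-1)/721 = -290 - 1*(-10/721) = -290 + 10/721 = -209080/721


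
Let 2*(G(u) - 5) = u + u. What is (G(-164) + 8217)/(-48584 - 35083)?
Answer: -2686/27889 ≈ -0.096310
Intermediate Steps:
G(u) = 5 + u (G(u) = 5 + (u + u)/2 = 5 + (2*u)/2 = 5 + u)
(G(-164) + 8217)/(-48584 - 35083) = ((5 - 164) + 8217)/(-48584 - 35083) = (-159 + 8217)/(-83667) = 8058*(-1/83667) = -2686/27889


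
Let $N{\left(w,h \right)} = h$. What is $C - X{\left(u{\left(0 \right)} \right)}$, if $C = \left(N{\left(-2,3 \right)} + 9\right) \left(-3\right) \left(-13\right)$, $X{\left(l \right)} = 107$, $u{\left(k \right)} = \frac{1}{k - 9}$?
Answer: $361$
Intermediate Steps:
$u{\left(k \right)} = \frac{1}{-9 + k}$
$C = 468$ ($C = \left(3 + 9\right) \left(-3\right) \left(-13\right) = 12 \left(-3\right) \left(-13\right) = \left(-36\right) \left(-13\right) = 468$)
$C - X{\left(u{\left(0 \right)} \right)} = 468 - 107 = 361$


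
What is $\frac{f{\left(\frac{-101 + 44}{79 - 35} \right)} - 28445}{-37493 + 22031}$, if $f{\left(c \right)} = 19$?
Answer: $\frac{14213}{7731} \approx 1.8384$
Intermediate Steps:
$\frac{f{\left(\frac{-101 + 44}{79 - 35} \right)} - 28445}{-37493 + 22031} = \frac{19 - 28445}{-37493 + 22031} = - \frac{28426}{-15462} = \left(-28426\right) \left(- \frac{1}{15462}\right) = \frac{14213}{7731}$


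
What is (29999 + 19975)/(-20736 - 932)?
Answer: -24987/10834 ≈ -2.3064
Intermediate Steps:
(29999 + 19975)/(-20736 - 932) = 49974/(-21668) = 49974*(-1/21668) = -24987/10834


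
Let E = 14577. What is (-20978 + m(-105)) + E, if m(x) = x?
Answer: -6506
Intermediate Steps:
(-20978 + m(-105)) + E = (-20978 - 105) + 14577 = -21083 + 14577 = -6506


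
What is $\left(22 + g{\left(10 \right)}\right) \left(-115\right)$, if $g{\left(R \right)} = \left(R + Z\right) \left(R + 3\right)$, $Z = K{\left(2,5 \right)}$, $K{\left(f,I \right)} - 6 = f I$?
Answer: $-41400$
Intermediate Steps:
$K{\left(f,I \right)} = 6 + I f$ ($K{\left(f,I \right)} = 6 + f I = 6 + I f$)
$Z = 16$ ($Z = 6 + 5 \cdot 2 = 6 + 10 = 16$)
$g{\left(R \right)} = \left(3 + R\right) \left(16 + R\right)$ ($g{\left(R \right)} = \left(R + 16\right) \left(R + 3\right) = \left(16 + R\right) \left(3 + R\right) = \left(3 + R\right) \left(16 + R\right)$)
$\left(22 + g{\left(10 \right)}\right) \left(-115\right) = \left(22 + \left(48 + 10^{2} + 19 \cdot 10\right)\right) \left(-115\right) = \left(22 + \left(48 + 100 + 190\right)\right) \left(-115\right) = \left(22 + 338\right) \left(-115\right) = 360 \left(-115\right) = -41400$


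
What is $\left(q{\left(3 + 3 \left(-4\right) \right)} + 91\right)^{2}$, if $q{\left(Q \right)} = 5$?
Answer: $9216$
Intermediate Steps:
$\left(q{\left(3 + 3 \left(-4\right) \right)} + 91\right)^{2} = \left(5 + 91\right)^{2} = 96^{2} = 9216$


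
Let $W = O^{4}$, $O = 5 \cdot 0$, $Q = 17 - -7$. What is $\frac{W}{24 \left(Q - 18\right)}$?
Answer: $0$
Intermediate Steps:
$Q = 24$ ($Q = 17 + 7 = 24$)
$O = 0$
$W = 0$ ($W = 0^{4} = 0$)
$\frac{W}{24 \left(Q - 18\right)} = \frac{0}{24 \left(24 - 18\right)} = \frac{0}{24 \cdot 6} = \frac{0}{144} = 0 \cdot \frac{1}{144} = 0$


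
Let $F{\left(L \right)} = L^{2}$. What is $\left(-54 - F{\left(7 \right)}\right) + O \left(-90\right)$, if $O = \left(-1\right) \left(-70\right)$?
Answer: $-6403$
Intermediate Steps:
$O = 70$
$\left(-54 - F{\left(7 \right)}\right) + O \left(-90\right) = \left(-54 - 7^{2}\right) + 70 \left(-90\right) = \left(-54 - 49\right) - 6300 = -103 - 6300 = -6403$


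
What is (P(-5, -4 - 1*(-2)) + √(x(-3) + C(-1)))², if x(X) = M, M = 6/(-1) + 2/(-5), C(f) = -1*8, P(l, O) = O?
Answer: -52/5 - 24*I*√10/5 ≈ -10.4 - 15.179*I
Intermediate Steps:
C(f) = -8
M = -32/5 (M = 6*(-1) + 2*(-⅕) = -6 - ⅖ = -32/5 ≈ -6.4000)
x(X) = -32/5
(P(-5, -4 - 1*(-2)) + √(x(-3) + C(-1)))² = ((-4 - 1*(-2)) + √(-32/5 - 8))² = ((-4 + 2) + √(-72/5))² = (-2 + 6*I*√10/5)²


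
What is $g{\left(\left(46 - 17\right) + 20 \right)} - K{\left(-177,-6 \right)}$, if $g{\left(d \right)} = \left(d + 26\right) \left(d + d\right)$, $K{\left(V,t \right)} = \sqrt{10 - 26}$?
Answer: $7350 - 4 i \approx 7350.0 - 4.0 i$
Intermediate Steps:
$K{\left(V,t \right)} = 4 i$ ($K{\left(V,t \right)} = \sqrt{-16} = 4 i$)
$g{\left(d \right)} = 2 d \left(26 + d\right)$ ($g{\left(d \right)} = \left(26 + d\right) 2 d = 2 d \left(26 + d\right)$)
$g{\left(\left(46 - 17\right) + 20 \right)} - K{\left(-177,-6 \right)} = 2 \left(\left(46 - 17\right) + 20\right) \left(26 + \left(\left(46 - 17\right) + 20\right)\right) - 4 i = 2 \left(29 + 20\right) \left(26 + \left(29 + 20\right)\right) - 4 i = 2 \cdot 49 \left(26 + 49\right) - 4 i = 2 \cdot 49 \cdot 75 - 4 i = 7350 - 4 i$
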